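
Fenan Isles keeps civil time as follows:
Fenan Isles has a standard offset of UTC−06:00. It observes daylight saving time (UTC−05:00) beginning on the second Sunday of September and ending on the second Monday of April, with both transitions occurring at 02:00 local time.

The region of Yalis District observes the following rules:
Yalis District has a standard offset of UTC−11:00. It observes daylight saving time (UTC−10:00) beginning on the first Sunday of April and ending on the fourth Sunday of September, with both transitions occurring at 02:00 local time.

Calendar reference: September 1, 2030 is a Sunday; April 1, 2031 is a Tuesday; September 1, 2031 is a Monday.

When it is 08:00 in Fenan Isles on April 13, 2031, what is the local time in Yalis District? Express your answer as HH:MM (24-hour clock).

03:00

1 September 2030 is a Sunday, so the first Sunday is September 1 and the second is September 8.
1 April 2031 is a Tuesday, so the first Monday is April 7 and the second is April 14.
April 13, 2031 falls between 8 September 2030 and 14 April 2031, so daylight saving is in effect and Fenan Isles is at UTC−05:00.
08:00 Fenan Isles + 5h = 13:00 UTC.
1 April 2031 is a Tuesday, so the first Sunday is April 6.
1 September 2031 is a Monday, so the first Sunday is September 7 and the fourth is September 28.
At the standard offset (UTC−11:00), 13:00 UTC − 11h = 02:00 Yalis District standard time.
The standard-time date in Yalis District, April 13, 2031, falls between 6 April and 28 September, so daylight saving is in effect and Yalis District is at UTC−10:00.
13:00 UTC − 10h = 03:00 Yalis District.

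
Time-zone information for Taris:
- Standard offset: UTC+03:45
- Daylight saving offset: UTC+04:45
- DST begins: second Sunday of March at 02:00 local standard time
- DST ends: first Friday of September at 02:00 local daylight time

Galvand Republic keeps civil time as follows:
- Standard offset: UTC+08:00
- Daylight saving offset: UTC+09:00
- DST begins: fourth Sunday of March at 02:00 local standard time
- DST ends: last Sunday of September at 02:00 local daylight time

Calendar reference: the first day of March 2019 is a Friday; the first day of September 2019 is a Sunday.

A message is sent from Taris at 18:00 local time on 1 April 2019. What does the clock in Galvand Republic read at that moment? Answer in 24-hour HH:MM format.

1 March 2019 is a Friday, so the first Sunday is March 3 and the second is March 10.
1 September 2019 is a Sunday, so the first Friday is September 6.
Daylight saving runs 10 March – 6 September; 1 April 2019 is inside that window, so Taris is at UTC+04:45.
18:00 Taris − 4h45m = 13:15 UTC.
1 March 2019 is a Friday, so the first Sunday is March 3 and the fourth is March 24.
1 September 2019 is a Sunday, so Sundays fall on 1, 8, 15, 22, 29; the last is September 29.
At the standard offset (UTC+08:00), 13:15 UTC + 8h = 21:15 Galvand Republic standard time.
The standard-time date in Galvand Republic, 1 April 2019, lies within the daylight-saving period (24 March – 29 September), so Galvand Republic is on daylight time, UTC+09:00.
13:15 UTC + 9h = 22:15 Galvand Republic.

22:15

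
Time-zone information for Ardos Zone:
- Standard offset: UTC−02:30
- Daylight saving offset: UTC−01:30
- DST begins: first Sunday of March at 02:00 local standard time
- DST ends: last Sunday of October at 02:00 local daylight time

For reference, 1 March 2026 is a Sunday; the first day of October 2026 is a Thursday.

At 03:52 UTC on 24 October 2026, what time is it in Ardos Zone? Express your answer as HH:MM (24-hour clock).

02:22

1 March 2026 is a Sunday, so the first Sunday is March 1.
1 October 2026 is a Thursday, so Sundays fall on 4, 11, 18, 25; the last is October 25.
At the standard offset (UTC−02:30), 03:52 UTC − 2h30m = 01:22 Ardos Zone standard time.
The standard-time date in Ardos Zone, 24 October 2026, falls between 1 March and 25 October, so daylight saving is in effect and Ardos Zone is at UTC−01:30.
03:52 UTC − 1h30m = 02:22 local.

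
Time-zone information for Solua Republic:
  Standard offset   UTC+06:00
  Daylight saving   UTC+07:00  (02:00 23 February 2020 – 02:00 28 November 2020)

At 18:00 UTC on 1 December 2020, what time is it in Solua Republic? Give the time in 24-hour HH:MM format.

00:00

At the standard offset (UTC+06:00), 18:00 UTC + 6h = 00:00 Solua Republic standard time (rolling into the next day, 2 December 2020).
The standard-time date in Solua Republic, 2 December 2020, is outside the daylight-saving period (23 February – 28 November), so Solua Republic is on standard time, UTC+06:00.
18:00 UTC + 6h = 00:00 local (rolling into the next day, 2 December 2020).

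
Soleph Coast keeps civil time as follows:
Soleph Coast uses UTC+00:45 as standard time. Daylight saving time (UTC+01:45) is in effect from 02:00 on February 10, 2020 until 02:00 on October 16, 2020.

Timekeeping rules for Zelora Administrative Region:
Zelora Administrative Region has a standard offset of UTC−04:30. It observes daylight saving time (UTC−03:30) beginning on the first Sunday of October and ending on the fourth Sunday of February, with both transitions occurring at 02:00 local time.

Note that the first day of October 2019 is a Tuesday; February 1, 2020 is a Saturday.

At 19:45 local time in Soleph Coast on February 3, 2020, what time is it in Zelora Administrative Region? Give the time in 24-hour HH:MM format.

February 3, 2020 is outside the daylight-saving period (10 February – 16 October), so Soleph Coast is on standard time, UTC+00:45.
19:45 Soleph Coast − 0h45m = 19:00 UTC.
1 October 2019 is a Tuesday, so the first Sunday is October 6.
1 February 2020 is a Saturday, so the first Sunday is February 2 and the fourth is February 23.
At the standard offset (UTC−04:30), 19:00 UTC − 4h30m = 14:30 Zelora Administrative Region standard time.
Daylight saving runs 6 October 2019 – 23 February 2020; the standard-time date in Zelora Administrative Region, February 3, 2020, is inside that window, so Zelora Administrative Region is at UTC−03:30.
19:00 UTC − 3h30m = 15:30 Zelora Administrative Region.

15:30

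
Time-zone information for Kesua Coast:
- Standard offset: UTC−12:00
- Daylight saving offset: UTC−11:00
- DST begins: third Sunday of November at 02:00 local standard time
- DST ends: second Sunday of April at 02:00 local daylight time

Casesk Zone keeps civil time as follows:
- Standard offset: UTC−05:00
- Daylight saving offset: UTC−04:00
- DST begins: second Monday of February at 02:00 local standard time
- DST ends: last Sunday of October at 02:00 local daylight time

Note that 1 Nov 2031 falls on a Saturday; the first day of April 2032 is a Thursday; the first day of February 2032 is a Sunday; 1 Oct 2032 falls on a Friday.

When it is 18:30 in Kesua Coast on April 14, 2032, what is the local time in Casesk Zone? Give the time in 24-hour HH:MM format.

02:30

1 November 2031 is a Saturday, so the first Sunday is November 2 and the third is November 16.
1 April 2032 is a Thursday, so the first Sunday is April 4 and the second is April 11.
April 14, 2032 is outside the daylight-saving period (16 November 2031 – 11 April 2032), so Kesua Coast is on standard time, UTC−12:00.
18:30 Kesua Coast + 12h = 06:30 UTC (rolling into the next day, 15 April 2032).
1 February 2032 is a Sunday, so the first Monday is February 2 and the second is February 9.
1 October 2032 is a Friday, so Sundays fall on 3, 10, 17, 24, 31; the last is October 31.
At the standard offset (UTC−05:00), 06:30 UTC − 5h = 01:30 Casesk Zone standard time.
The standard-time date in Casesk Zone, April 15, 2032, falls between 9 February and 31 October, so daylight saving is in effect and Casesk Zone is at UTC−04:00.
06:30 UTC − 4h = 02:30 Casesk Zone.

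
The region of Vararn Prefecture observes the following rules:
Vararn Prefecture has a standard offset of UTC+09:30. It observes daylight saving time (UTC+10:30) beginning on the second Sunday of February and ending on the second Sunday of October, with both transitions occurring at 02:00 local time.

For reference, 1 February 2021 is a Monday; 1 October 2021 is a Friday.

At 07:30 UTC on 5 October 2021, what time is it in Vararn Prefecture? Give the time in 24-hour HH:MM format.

1 February 2021 is a Monday, so the first Sunday is February 7 and the second is February 14.
1 October 2021 is a Friday, so the first Sunday is October 3 and the second is October 10.
At the standard offset (UTC+09:30), 07:30 UTC + 9h30m = 17:00 Vararn Prefecture standard time.
The standard-time date in Vararn Prefecture, 5 October 2021, lies within the daylight-saving period (14 February – 10 October), so Vararn Prefecture is on daylight time, UTC+10:30.
07:30 UTC + 10h30m = 18:00 local.

18:00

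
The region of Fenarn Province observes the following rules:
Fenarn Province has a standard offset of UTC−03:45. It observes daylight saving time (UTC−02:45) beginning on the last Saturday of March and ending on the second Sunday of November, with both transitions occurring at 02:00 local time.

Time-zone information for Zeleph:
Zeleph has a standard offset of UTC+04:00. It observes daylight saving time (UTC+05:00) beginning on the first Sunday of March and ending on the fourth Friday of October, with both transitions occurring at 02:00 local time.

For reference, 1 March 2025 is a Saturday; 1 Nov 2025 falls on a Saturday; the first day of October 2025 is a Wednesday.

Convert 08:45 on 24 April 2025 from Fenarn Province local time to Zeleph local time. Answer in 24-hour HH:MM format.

1 March 2025 is a Saturday, so Saturdays fall on 1, 8, 15, 22, 29; the last is March 29.
1 November 2025 is a Saturday, so the first Sunday is November 2 and the second is November 9.
24 April 2025 lies within the daylight-saving period (29 March – 9 November), so Fenarn Province is on daylight time, UTC−02:45.
08:45 Fenarn Province + 2h45m = 11:30 UTC.
1 March 2025 is a Saturday, so the first Sunday is March 2.
1 October 2025 is a Wednesday, so the first Friday is October 3 and the fourth is October 24.
At the standard offset (UTC+04:00), 11:30 UTC + 4h = 15:30 Zeleph standard time.
The standard-time date in Zeleph, 24 April 2025, falls between 2 March and 24 October, so daylight saving is in effect and Zeleph is at UTC+05:00.
11:30 UTC + 5h = 16:30 Zeleph.

16:30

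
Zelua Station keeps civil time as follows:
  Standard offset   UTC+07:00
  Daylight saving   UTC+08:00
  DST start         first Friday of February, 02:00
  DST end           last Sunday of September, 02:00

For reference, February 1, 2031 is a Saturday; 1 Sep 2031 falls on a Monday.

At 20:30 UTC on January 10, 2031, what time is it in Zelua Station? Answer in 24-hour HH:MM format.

1 February 2031 is a Saturday, so the first Friday is February 7.
1 September 2031 is a Monday, so Sundays fall on 7, 14, 21, 28; the last is September 28.
At the standard offset (UTC+07:00), 20:30 UTC + 7h = 03:30 Zelua Station standard time (rolling into the next day, 11 January 2031).
The standard-time date in Zelua Station, January 11, 2031, is outside the daylight-saving period (7 February – 28 September), so Zelua Station is on standard time, UTC+07:00.
20:30 UTC + 7h = 03:30 local (rolling into the next day, 11 January 2031).

03:30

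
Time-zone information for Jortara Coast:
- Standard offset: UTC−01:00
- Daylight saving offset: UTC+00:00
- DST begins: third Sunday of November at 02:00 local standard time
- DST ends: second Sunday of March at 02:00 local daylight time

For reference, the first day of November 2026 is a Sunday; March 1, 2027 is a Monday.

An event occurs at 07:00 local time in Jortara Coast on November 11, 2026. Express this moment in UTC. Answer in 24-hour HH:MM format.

1 November 2026 is a Sunday, so the first Sunday is November 1 and the third is November 15.
1 March 2027 is a Monday, so the first Sunday is March 7 and the second is March 14.
November 11, 2026 is outside the daylight-saving period (15 November 2026 – 14 March 2027), so Jortara Coast is on standard time, UTC−01:00.
07:00 local + 1h = 08:00 UTC.

08:00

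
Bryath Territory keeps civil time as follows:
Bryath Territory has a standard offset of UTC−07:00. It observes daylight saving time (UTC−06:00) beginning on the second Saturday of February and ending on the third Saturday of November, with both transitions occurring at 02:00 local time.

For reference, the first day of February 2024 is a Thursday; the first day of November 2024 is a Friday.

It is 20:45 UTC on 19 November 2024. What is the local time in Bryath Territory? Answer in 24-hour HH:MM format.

13:45

1 February 2024 is a Thursday, so the first Saturday is February 3 and the second is February 10.
1 November 2024 is a Friday, so the first Saturday is November 2 and the third is November 16.
At the standard offset (UTC−07:00), 20:45 UTC − 7h = 13:45 Bryath Territory standard time.
The standard-time date in Bryath Territory, 19 November 2024, is outside the daylight-saving period (10 February – 16 November), so Bryath Territory is on standard time, UTC−07:00.
20:45 UTC − 7h = 13:45 local.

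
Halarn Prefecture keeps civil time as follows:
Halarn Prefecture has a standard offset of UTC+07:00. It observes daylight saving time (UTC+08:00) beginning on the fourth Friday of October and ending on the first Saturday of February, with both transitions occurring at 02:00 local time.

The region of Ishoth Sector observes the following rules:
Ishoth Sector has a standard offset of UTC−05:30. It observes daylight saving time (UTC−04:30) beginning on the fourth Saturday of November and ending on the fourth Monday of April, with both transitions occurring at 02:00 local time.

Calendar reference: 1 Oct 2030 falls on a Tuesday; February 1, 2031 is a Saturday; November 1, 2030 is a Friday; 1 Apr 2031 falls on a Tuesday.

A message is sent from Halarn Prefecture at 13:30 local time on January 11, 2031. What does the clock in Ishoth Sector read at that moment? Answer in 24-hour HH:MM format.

01:00

1 October 2030 is a Tuesday, so the first Friday is October 4 and the fourth is October 25.
1 February 2031 is a Saturday, so the first Saturday is February 1.
January 11, 2031 lies within the daylight-saving period (25 October 2030 – 1 February 2031), so Halarn Prefecture is on daylight time, UTC+08:00.
13:30 Halarn Prefecture − 8h = 05:30 UTC.
1 November 2030 is a Friday, so the first Saturday is November 2 and the fourth is November 23.
1 April 2031 is a Tuesday, so the first Monday is April 7 and the fourth is April 28.
At the standard offset (UTC−05:30), 05:30 UTC − 5h30m = 00:00 Ishoth Sector standard time.
The standard-time date in Ishoth Sector, January 11, 2031, falls between 23 November 2030 and 28 April 2031, so daylight saving is in effect and Ishoth Sector is at UTC−04:30.
05:30 UTC − 4h30m = 01:00 Ishoth Sector.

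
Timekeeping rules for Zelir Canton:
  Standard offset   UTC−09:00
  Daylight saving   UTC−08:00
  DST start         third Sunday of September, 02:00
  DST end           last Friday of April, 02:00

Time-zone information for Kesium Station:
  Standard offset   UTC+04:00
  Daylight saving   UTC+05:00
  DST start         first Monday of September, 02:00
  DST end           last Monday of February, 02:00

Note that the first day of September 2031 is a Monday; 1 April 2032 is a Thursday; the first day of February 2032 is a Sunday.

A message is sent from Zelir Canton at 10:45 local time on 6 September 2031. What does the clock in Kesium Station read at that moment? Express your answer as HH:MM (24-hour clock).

1 September 2031 is a Monday, so the first Sunday is September 7 and the third is September 21.
1 April 2032 is a Thursday, so Fridays fall on 2, 9, 16, 23, 30; the last is April 30.
6 September 2031 is outside the daylight-saving period (21 September 2031 – 30 April 2032), so Zelir Canton is on standard time, UTC−09:00.
10:45 Zelir Canton + 9h = 19:45 UTC.
1 September 2031 is a Monday, so the first Monday is September 1.
1 February 2032 is a Sunday, so Mondays fall on 2, 9, 16, 23; the last is February 23.
At the standard offset (UTC+04:00), 19:45 UTC + 4h = 23:45 Kesium Station standard time.
The standard-time date in Kesium Station, 6 September 2031, lies within the daylight-saving period (1 September 2031 – 23 February 2032), so Kesium Station is on daylight time, UTC+05:00.
19:45 UTC + 5h = 00:45 Kesium Station (rolling into the next day, 7 September 2031).

00:45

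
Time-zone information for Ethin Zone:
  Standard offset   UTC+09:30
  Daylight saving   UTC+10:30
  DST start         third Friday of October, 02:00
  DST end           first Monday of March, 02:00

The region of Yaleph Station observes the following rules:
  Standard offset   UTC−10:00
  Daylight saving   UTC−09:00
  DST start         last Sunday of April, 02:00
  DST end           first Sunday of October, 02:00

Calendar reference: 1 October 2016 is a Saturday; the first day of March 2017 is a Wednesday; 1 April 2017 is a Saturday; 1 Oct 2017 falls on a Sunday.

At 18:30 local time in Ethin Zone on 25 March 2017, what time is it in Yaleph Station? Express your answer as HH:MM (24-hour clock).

1 October 2016 is a Saturday, so the first Friday is October 7 and the third is October 21.
1 March 2017 is a Wednesday, so the first Monday is March 6.
25 March 2017 is outside the daylight-saving period (21 October 2016 – 6 March 2017), so Ethin Zone is on standard time, UTC+09:30.
18:30 Ethin Zone − 9h30m = 09:00 UTC.
1 April 2017 is a Saturday, so Sundays fall on 2, 9, 16, 23, 30; the last is April 30.
1 October 2017 is a Sunday, so the first Sunday is October 1.
At the standard offset (UTC−10:00), 09:00 UTC − 10h = 23:00 Yaleph Station standard time (rolling into the previous day, 24 March 2017).
The standard-time date in Yaleph Station, 24 March 2017, does not fall between 30 April and 1 October, so daylight saving is not in effect and Yaleph Station is at UTC−10:00.
09:00 UTC − 10h = 23:00 Yaleph Station (rolling into the previous day, 24 March 2017).

23:00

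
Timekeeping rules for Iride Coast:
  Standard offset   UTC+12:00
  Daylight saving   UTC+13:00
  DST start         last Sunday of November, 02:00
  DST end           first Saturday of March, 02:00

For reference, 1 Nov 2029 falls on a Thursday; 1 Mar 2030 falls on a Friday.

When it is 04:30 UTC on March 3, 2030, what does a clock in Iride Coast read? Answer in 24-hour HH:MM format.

1 November 2029 is a Thursday, so Sundays fall on 4, 11, 18, 25; the last is November 25.
1 March 2030 is a Friday, so the first Saturday is March 2.
At the standard offset (UTC+12:00), 04:30 UTC + 12h = 16:30 Iride Coast standard time.
Daylight saving runs 25 November 2029 – 2 March 2030; the standard-time date in Iride Coast, March 3, 2030, is outside that window, so Iride Coast is on standard time at UTC+12:00.
04:30 UTC + 12h = 16:30 local.

16:30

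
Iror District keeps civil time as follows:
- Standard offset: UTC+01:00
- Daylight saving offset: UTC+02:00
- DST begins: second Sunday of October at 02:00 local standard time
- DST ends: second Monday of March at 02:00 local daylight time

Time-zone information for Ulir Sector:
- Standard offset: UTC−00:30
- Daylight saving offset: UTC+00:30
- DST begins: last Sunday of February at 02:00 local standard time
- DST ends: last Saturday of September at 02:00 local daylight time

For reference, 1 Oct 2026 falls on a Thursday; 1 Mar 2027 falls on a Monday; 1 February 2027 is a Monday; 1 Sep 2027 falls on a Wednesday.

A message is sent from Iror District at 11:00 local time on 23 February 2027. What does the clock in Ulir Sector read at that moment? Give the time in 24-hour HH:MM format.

08:30

1 October 2026 is a Thursday, so the first Sunday is October 4 and the second is October 11.
1 March 2027 is a Monday, so the first Monday is March 1 and the second is March 8.
23 February 2027 lies within the daylight-saving period (11 October 2026 – 8 March 2027), so Iror District is on daylight time, UTC+02:00.
11:00 Iror District − 2h = 09:00 UTC.
1 February 2027 is a Monday, so Sundays fall on 7, 14, 21, 28; the last is February 28.
1 September 2027 is a Wednesday, so Saturdays fall on 4, 11, 18, 25; the last is September 25.
At the standard offset (UTC−00:30), 09:00 UTC − 0h30m = 08:30 Ulir Sector standard time.
Daylight saving runs 28 February – 25 September; the standard-time date in Ulir Sector, 23 February 2027, is outside that window, so Ulir Sector is on standard time at UTC−00:30.
09:00 UTC − 0h30m = 08:30 Ulir Sector.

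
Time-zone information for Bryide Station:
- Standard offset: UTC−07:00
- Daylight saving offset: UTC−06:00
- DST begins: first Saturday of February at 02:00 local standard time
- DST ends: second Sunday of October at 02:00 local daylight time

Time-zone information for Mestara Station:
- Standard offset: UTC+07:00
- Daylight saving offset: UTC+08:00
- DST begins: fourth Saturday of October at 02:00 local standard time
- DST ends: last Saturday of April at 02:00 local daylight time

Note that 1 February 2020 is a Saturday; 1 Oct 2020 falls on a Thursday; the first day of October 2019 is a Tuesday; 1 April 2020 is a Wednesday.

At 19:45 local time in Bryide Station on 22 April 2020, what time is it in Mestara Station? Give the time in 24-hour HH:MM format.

09:45

1 February 2020 is a Saturday, so the first Saturday is February 1.
1 October 2020 is a Thursday, so the first Sunday is October 4 and the second is October 11.
22 April 2020 falls between 1 February and 11 October, so daylight saving is in effect and Bryide Station is at UTC−06:00.
19:45 Bryide Station + 6h = 01:45 UTC (rolling into the next day, 23 April 2020).
1 October 2019 is a Tuesday, so the first Saturday is October 5 and the fourth is October 26.
1 April 2020 is a Wednesday, so Saturdays fall on 4, 11, 18, 25; the last is April 25.
At the standard offset (UTC+07:00), 01:45 UTC + 7h = 08:45 Mestara Station standard time.
Daylight saving runs 26 October 2019 – 25 April 2020; the standard-time date in Mestara Station, 23 April 2020, is inside that window, so Mestara Station is at UTC+08:00.
01:45 UTC + 8h = 09:45 Mestara Station.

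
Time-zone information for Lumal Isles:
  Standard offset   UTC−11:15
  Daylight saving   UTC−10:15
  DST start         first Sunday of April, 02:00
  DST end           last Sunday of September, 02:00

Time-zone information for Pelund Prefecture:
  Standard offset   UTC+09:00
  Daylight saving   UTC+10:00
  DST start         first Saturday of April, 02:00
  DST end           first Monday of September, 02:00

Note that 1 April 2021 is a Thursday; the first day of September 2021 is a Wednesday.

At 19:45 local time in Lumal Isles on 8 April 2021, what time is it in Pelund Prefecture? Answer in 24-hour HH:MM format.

1 April 2021 is a Thursday, so the first Sunday is April 4.
1 September 2021 is a Wednesday, so Sundays fall on 5, 12, 19, 26; the last is September 26.
8 April 2021 falls between 4 April and 26 September, so daylight saving is in effect and Lumal Isles is at UTC−10:15.
19:45 Lumal Isles + 10h15m = 06:00 UTC (rolling into the next day, 9 April 2021).
1 April 2021 is a Thursday, so the first Saturday is April 3.
1 September 2021 is a Wednesday, so the first Monday is September 6.
At the standard offset (UTC+09:00), 06:00 UTC + 9h = 15:00 Pelund Prefecture standard time.
The standard-time date in Pelund Prefecture, 9 April 2021, lies within the daylight-saving period (3 April – 6 September), so Pelund Prefecture is on daylight time, UTC+10:00.
06:00 UTC + 10h = 16:00 Pelund Prefecture.

16:00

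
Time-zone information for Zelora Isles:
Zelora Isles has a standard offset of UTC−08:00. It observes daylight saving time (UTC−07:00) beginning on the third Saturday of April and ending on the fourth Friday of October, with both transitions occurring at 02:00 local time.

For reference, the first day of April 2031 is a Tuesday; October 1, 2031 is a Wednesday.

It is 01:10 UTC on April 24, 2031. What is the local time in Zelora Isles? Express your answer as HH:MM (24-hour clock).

18:10

1 April 2031 is a Tuesday, so the first Saturday is April 5 and the third is April 19.
1 October 2031 is a Wednesday, so the first Friday is October 3 and the fourth is October 24.
At the standard offset (UTC−08:00), 01:10 UTC − 8h = 17:10 Zelora Isles standard time (rolling into the previous day, 23 April 2031).
The standard-time date in Zelora Isles, April 23, 2031, lies within the daylight-saving period (19 April – 24 October), so Zelora Isles is on daylight time, UTC−07:00.
01:10 UTC − 7h = 18:10 local (rolling into the previous day, 23 April 2031).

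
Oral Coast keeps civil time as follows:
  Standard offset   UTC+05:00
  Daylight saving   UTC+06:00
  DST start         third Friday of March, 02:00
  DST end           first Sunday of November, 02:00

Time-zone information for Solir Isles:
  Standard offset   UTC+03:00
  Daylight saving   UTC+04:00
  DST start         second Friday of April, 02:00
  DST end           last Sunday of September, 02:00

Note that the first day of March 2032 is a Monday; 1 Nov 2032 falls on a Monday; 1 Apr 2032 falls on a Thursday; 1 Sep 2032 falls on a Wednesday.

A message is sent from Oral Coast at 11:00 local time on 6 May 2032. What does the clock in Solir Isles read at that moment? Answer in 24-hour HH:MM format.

1 March 2032 is a Monday, so the first Friday is March 5 and the third is March 19.
1 November 2032 is a Monday, so the first Sunday is November 7.
6 May 2032 falls between 19 March and 7 November, so daylight saving is in effect and Oral Coast is at UTC+06:00.
11:00 Oral Coast − 6h = 05:00 UTC.
1 April 2032 is a Thursday, so the first Friday is April 2 and the second is April 9.
1 September 2032 is a Wednesday, so Sundays fall on 5, 12, 19, 26; the last is September 26.
At the standard offset (UTC+03:00), 05:00 UTC + 3h = 08:00 Solir Isles standard time.
Daylight saving runs 9 April – 26 September; the standard-time date in Solir Isles, 6 May 2032, is inside that window, so Solir Isles is at UTC+04:00.
05:00 UTC + 4h = 09:00 Solir Isles.

09:00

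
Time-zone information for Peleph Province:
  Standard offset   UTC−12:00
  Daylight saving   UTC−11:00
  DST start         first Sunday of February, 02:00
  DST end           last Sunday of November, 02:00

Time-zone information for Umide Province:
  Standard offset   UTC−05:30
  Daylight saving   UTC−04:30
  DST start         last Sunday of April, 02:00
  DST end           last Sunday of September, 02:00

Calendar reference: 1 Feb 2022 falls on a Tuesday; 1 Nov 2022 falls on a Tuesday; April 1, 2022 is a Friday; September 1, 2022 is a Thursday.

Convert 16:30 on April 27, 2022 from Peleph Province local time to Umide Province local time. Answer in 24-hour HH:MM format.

23:00

1 February 2022 is a Tuesday, so the first Sunday is February 6.
1 November 2022 is a Tuesday, so Sundays fall on 6, 13, 20, 27; the last is November 27.
April 27, 2022 falls between 6 February and 27 November, so daylight saving is in effect and Peleph Province is at UTC−11:00.
16:30 Peleph Province + 11h = 03:30 UTC (rolling into the next day, 28 April 2022).
1 April 2022 is a Friday, so Sundays fall on 3, 10, 17, 24; the last is April 24.
1 September 2022 is a Thursday, so Sundays fall on 4, 11, 18, 25; the last is September 25.
At the standard offset (UTC−05:30), 03:30 UTC − 5h30m = 22:00 Umide Province standard time (rolling into the previous day, 27 April 2022).
The standard-time date in Umide Province, April 27, 2022, falls between 24 April and 25 September, so daylight saving is in effect and Umide Province is at UTC−04:30.
03:30 UTC − 4h30m = 23:00 Umide Province (rolling into the previous day, 27 April 2022).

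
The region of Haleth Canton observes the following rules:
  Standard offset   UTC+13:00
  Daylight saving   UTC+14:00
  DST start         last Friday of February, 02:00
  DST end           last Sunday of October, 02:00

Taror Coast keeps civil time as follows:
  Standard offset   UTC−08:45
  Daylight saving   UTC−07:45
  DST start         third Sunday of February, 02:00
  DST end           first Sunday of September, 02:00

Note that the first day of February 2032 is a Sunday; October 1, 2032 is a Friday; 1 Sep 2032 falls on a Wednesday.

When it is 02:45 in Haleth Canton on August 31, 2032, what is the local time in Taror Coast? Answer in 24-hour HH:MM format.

05:00

1 February 2032 is a Sunday, so Fridays fall on 6, 13, 20, 27; the last is February 27.
1 October 2032 is a Friday, so Sundays fall on 3, 10, 17, 24, 31; the last is October 31.
August 31, 2032 lies within the daylight-saving period (27 February – 31 October), so Haleth Canton is on daylight time, UTC+14:00.
02:45 Haleth Canton − 14h = 12:45 UTC (rolling into the previous day, 30 August 2032).
1 February 2032 is a Sunday, so the first Sunday is February 1 and the third is February 15.
1 September 2032 is a Wednesday, so the first Sunday is September 5.
At the standard offset (UTC−08:45), 12:45 UTC − 8h45m = 04:00 Taror Coast standard time.
The standard-time date in Taror Coast, August 30, 2032, lies within the daylight-saving period (15 February – 5 September), so Taror Coast is on daylight time, UTC−07:45.
12:45 UTC − 7h45m = 05:00 Taror Coast.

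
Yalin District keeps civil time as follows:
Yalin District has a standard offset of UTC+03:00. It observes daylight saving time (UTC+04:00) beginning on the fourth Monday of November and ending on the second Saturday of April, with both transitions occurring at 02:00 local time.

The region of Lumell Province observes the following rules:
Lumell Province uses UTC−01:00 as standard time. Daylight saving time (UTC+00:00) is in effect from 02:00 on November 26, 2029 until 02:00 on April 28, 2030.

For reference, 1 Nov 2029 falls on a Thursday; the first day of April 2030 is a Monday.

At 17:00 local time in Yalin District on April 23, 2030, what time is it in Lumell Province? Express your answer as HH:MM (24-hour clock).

1 November 2029 is a Thursday, so the first Monday is November 5 and the fourth is November 26.
1 April 2030 is a Monday, so the first Saturday is April 6 and the second is April 13.
April 23, 2030 does not fall between 26 November 2029 and 13 April 2030, so daylight saving is not in effect and Yalin District is at UTC+03:00.
17:00 Yalin District − 3h = 14:00 UTC.
At the standard offset (UTC−01:00), 14:00 UTC − 1h = 13:00 Lumell Province standard time.
Daylight saving runs 26 November 2029 – 28 April 2030; the standard-time date in Lumell Province, April 23, 2030, is inside that window, so Lumell Province is at UTC+00:00.
14:00 UTC + 0h = 14:00 Lumell Province.

14:00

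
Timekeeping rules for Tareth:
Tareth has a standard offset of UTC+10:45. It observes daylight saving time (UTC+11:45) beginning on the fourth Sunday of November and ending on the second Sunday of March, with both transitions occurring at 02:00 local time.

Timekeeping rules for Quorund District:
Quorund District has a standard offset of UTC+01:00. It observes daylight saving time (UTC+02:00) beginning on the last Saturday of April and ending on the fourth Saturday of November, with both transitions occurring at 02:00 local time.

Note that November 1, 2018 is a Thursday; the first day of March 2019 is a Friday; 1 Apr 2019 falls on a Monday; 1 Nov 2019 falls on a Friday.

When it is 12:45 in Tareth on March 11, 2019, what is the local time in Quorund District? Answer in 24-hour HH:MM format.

03:00

1 November 2018 is a Thursday, so the first Sunday is November 4 and the fourth is November 25.
1 March 2019 is a Friday, so the first Sunday is March 3 and the second is March 10.
March 11, 2019 is outside the daylight-saving period (25 November 2018 – 10 March 2019), so Tareth is on standard time, UTC+10:45.
12:45 Tareth − 10h45m = 02:00 UTC.
1 April 2019 is a Monday, so Saturdays fall on 6, 13, 20, 27; the last is April 27.
1 November 2019 is a Friday, so the first Saturday is November 2 and the fourth is November 23.
At the standard offset (UTC+01:00), 02:00 UTC + 1h = 03:00 Quorund District standard time.
The standard-time date in Quorund District, March 11, 2019, does not fall between 27 April and 23 November, so daylight saving is not in effect and Quorund District is at UTC+01:00.
02:00 UTC + 1h = 03:00 Quorund District.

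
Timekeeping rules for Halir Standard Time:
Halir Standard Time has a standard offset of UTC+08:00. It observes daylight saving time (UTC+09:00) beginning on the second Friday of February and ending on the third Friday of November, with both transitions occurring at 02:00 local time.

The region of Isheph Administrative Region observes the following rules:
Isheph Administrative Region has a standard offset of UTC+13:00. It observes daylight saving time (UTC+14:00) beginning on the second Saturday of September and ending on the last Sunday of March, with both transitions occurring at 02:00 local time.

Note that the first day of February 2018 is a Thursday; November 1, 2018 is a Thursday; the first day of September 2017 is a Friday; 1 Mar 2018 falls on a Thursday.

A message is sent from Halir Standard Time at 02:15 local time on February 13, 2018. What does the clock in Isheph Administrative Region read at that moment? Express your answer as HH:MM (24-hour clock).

07:15

1 February 2018 is a Thursday, so the first Friday is February 2 and the second is February 9.
1 November 2018 is a Thursday, so the first Friday is November 2 and the third is November 16.
February 13, 2018 lies within the daylight-saving period (9 February – 16 November), so Halir Standard Time is on daylight time, UTC+09:00.
02:15 Halir Standard Time − 9h = 17:15 UTC (rolling into the previous day, 12 February 2018).
1 September 2017 is a Friday, so the first Saturday is September 2 and the second is September 9.
1 March 2018 is a Thursday, so Sundays fall on 4, 11, 18, 25; the last is March 25.
At the standard offset (UTC+13:00), 17:15 UTC + 13h = 06:15 Isheph Administrative Region standard time (rolling into the next day, 13 February 2018).
The standard-time date in Isheph Administrative Region, February 13, 2018, falls between 9 September 2017 and 25 March 2018, so daylight saving is in effect and Isheph Administrative Region is at UTC+14:00.
17:15 UTC + 14h = 07:15 Isheph Administrative Region (rolling into the next day, 13 February 2018).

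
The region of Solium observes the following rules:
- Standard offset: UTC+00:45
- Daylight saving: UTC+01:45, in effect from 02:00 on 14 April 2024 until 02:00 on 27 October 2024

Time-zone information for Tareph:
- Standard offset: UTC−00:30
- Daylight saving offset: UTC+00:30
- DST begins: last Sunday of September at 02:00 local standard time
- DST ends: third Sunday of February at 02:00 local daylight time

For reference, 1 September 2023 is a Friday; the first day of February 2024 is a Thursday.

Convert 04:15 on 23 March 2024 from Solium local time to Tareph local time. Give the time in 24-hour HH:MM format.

23 March 2024 is outside the daylight-saving period (14 April – 27 October), so Solium is on standard time, UTC+00:45.
04:15 Solium − 0h45m = 03:30 UTC.
1 September 2023 is a Friday, so Sundays fall on 3, 10, 17, 24; the last is September 24.
1 February 2024 is a Thursday, so the first Sunday is February 4 and the third is February 18.
At the standard offset (UTC−00:30), 03:30 UTC − 0h30m = 03:00 Tareph standard time.
The standard-time date in Tareph, 23 March 2024, is outside the daylight-saving period (24 September 2023 – 18 February 2024), so Tareph is on standard time, UTC−00:30.
03:30 UTC − 0h30m = 03:00 Tareph.

03:00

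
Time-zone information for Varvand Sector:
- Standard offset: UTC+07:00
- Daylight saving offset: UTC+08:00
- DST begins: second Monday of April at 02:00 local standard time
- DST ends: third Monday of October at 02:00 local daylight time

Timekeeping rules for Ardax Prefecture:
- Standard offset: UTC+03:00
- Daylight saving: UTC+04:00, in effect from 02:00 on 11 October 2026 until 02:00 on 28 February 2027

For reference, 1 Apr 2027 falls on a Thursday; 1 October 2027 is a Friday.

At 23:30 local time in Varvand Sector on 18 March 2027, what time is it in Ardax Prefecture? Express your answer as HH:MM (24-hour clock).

19:30

1 April 2027 is a Thursday, so the first Monday is April 5 and the second is April 12.
1 October 2027 is a Friday, so the first Monday is October 4 and the third is October 18.
18 March 2027 does not fall between 12 April and 18 October, so daylight saving is not in effect and Varvand Sector is at UTC+07:00.
23:30 Varvand Sector − 7h = 16:30 UTC.
At the standard offset (UTC+03:00), 16:30 UTC + 3h = 19:30 Ardax Prefecture standard time.
The standard-time date in Ardax Prefecture, 18 March 2027, does not fall between 11 October 2026 and 28 February 2027, so daylight saving is not in effect and Ardax Prefecture is at UTC+03:00.
16:30 UTC + 3h = 19:30 Ardax Prefecture.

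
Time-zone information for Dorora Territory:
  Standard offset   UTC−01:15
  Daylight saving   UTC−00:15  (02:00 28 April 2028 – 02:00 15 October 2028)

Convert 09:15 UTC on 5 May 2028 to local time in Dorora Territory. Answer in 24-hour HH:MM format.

At the standard offset (UTC−01:15), 09:15 UTC − 1h15m = 08:00 Dorora Territory standard time.
The standard-time date in Dorora Territory, 5 May 2028, lies within the daylight-saving period (28 April – 15 October), so Dorora Territory is on daylight time, UTC−00:15.
09:15 UTC − 0h15m = 09:00 local.

09:00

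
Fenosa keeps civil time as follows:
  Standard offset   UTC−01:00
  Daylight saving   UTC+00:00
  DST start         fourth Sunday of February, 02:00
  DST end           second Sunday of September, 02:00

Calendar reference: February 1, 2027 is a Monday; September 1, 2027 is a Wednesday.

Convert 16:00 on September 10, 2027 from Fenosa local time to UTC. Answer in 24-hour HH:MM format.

16:00

1 February 2027 is a Monday, so the first Sunday is February 7 and the fourth is February 28.
1 September 2027 is a Wednesday, so the first Sunday is September 5 and the second is September 12.
September 10, 2027 lies within the daylight-saving period (28 February – 12 September), so Fenosa is on daylight time, UTC+00:00.
16:00 local − 0h = 16:00 UTC.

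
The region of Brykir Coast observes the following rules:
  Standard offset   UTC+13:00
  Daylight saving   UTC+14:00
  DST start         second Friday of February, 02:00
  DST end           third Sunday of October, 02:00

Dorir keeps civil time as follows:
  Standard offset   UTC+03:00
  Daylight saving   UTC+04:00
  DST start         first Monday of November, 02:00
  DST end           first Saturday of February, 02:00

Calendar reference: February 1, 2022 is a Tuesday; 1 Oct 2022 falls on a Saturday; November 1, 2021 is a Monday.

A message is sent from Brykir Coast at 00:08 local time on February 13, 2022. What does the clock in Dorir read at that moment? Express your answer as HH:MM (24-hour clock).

1 February 2022 is a Tuesday, so the first Friday is February 4 and the second is February 11.
1 October 2022 is a Saturday, so the first Sunday is October 2 and the third is October 16.
February 13, 2022 lies within the daylight-saving period (11 February – 16 October), so Brykir Coast is on daylight time, UTC+14:00.
00:08 Brykir Coast − 14h = 10:08 UTC (rolling into the previous day, 12 February 2022).
1 November 2021 is a Monday, so the first Monday is November 1.
1 February 2022 is a Tuesday, so the first Saturday is February 5.
At the standard offset (UTC+03:00), 10:08 UTC + 3h = 13:08 Dorir standard time.
Daylight saving runs 1 November 2021 – 5 February 2022; the standard-time date in Dorir, February 12, 2022, is outside that window, so Dorir is on standard time at UTC+03:00.
10:08 UTC + 3h = 13:08 Dorir.

13:08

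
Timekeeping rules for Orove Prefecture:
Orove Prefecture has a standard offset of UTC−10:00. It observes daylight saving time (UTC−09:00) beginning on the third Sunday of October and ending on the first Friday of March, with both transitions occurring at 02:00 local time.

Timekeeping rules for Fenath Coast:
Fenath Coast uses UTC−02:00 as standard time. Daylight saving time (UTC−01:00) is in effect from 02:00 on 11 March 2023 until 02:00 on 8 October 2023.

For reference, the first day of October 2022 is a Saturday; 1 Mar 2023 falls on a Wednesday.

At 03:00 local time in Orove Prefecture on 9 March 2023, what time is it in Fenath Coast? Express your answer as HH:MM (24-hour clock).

11:00

1 October 2022 is a Saturday, so the first Sunday is October 2 and the third is October 16.
1 March 2023 is a Wednesday, so the first Friday is March 3.
9 March 2023 does not fall between 16 October 2022 and 3 March 2023, so daylight saving is not in effect and Orove Prefecture is at UTC−10:00.
03:00 Orove Prefecture + 10h = 13:00 UTC.
At the standard offset (UTC−02:00), 13:00 UTC − 2h = 11:00 Fenath Coast standard time.
The standard-time date in Fenath Coast, 9 March 2023, is outside the daylight-saving period (11 March – 8 October), so Fenath Coast is on standard time, UTC−02:00.
13:00 UTC − 2h = 11:00 Fenath Coast.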